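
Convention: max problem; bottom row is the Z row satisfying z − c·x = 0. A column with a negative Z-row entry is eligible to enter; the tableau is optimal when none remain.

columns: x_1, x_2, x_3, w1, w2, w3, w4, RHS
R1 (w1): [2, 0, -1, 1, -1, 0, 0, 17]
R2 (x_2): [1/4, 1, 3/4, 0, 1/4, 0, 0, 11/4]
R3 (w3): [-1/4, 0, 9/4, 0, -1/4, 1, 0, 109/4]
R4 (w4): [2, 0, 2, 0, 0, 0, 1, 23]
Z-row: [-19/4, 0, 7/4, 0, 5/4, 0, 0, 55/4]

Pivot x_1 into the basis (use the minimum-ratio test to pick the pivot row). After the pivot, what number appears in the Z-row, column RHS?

433/8

Ratio test on column x_1 — row 1: 17/2 = 17/2; row 2: (11/4)/(1/4) = 11; row 3: entry -1/4 ≤ 0; row 4: 23/2 = 23/2. Minimum is 17/2 at row 1 (w1 leaves); pivot element 2.
Divide row 1 by 2; eliminate column x_1 from the other rows.
Z-row update in column RHS: 55/4 − (-19/4)·(17/2) = 433/8.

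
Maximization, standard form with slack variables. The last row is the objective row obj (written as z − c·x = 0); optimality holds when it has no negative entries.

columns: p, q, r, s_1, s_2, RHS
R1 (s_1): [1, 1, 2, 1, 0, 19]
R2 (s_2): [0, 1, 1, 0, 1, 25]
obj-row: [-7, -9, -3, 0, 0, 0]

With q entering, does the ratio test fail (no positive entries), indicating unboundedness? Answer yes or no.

Column q has positive entries in row(s) 1, 2, so the ratio test bounds it — not unbounded.

no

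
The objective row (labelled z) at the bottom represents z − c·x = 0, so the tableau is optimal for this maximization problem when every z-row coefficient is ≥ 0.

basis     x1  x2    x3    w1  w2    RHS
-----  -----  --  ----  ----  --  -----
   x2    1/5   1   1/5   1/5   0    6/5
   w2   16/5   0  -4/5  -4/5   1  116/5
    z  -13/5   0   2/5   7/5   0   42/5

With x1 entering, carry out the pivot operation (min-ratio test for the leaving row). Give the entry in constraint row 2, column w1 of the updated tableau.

-4

Ratio test on column x1 — row 1: (6/5)/(1/5) = 6; row 2: (116/5)/(16/5) = 29/4. Minimum is 6 at row 1 (x2 leaves); pivot element 1/5.
Divide row 1 by 1/5; eliminate column x1 from the other rows.
Row 2 update in column w1: -4/5 − (16/5)·1 = -4.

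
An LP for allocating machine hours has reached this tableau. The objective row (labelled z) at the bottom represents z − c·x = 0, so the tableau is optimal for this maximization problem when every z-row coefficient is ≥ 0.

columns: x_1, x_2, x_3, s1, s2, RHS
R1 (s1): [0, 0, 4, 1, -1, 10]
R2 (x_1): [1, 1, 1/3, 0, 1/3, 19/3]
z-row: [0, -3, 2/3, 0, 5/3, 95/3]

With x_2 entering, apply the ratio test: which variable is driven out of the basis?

Column x_2 entries and ratios — s1: 0 ≤ 0, skip; x_1: (19/3)/1 = 19/3.
Smallest ratio is 19/3 in the row of x_1, so x_1 leaves.

x_1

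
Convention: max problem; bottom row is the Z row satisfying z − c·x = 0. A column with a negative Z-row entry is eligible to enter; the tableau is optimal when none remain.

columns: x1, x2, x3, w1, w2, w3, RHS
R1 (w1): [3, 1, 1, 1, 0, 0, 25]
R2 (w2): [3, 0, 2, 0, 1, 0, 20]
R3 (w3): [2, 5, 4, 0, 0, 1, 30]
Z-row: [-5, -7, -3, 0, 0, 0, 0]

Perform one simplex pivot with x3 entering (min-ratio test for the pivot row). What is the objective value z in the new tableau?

45/2

Ratio test on column x3 — row 1: 25/1 = 25; row 2: 20/2 = 10; row 3: 30/4 = 15/2. Minimum is 15/2 at row 3 (w3 leaves); pivot element 4.
Pivot on row 3; the Z-row RHS becomes 0 − (-3)·(15/2) = 45/2.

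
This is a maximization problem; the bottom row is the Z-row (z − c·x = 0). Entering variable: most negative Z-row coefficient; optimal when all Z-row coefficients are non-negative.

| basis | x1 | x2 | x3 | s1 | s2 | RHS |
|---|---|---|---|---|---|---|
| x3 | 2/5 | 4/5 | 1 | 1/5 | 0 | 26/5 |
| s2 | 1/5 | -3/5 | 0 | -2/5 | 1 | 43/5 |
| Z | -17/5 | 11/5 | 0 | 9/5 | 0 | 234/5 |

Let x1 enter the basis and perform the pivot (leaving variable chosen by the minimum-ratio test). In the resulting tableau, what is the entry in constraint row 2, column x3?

Ratio test on column x1 — row 1: (26/5)/(2/5) = 13; row 2: (43/5)/(1/5) = 43. Minimum is 13 at row 1 (x3 leaves); pivot element 2/5.
Divide row 1 by 2/5; eliminate column x1 from the other rows.
Row 2 update in column x3: 0 − (1/5)·(5/2) = -1/2.

-1/2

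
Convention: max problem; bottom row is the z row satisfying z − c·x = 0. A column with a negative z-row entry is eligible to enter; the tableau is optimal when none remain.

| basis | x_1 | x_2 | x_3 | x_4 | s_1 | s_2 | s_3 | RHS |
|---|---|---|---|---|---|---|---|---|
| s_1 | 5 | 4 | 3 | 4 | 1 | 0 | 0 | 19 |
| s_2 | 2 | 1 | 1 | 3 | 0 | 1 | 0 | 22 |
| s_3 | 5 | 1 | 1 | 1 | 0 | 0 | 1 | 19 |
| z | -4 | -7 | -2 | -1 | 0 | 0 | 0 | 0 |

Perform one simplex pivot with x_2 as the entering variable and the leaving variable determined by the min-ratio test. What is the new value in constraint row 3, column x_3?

Ratio test on column x_2 — row 1: 19/4 = 19/4; row 2: 22/1 = 22; row 3: 19/1 = 19. Minimum is 19/4 at row 1 (s_1 leaves); pivot element 4.
Divide row 1 by 4; eliminate column x_2 from the other rows.
Row 3 update in column x_3: 1 − 1·(3/4) = 1/4.

1/4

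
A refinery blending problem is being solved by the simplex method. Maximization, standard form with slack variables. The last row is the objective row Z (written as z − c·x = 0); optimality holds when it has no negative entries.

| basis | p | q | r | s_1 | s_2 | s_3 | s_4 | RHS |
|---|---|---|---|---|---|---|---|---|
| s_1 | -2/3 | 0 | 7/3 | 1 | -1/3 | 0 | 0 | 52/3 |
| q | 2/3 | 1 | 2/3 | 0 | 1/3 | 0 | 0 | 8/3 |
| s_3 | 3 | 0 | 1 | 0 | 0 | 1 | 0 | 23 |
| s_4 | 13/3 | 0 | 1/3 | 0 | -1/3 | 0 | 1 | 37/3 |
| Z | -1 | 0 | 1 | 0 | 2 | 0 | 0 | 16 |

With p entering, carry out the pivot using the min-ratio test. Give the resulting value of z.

245/13

Ratio test on column p — row 1: entry -2/3 ≤ 0; row 2: (8/3)/(2/3) = 4; row 3: 23/3 = 23/3; row 4: (37/3)/(13/3) = 37/13. Minimum is 37/13 at row 4 (s_4 leaves); pivot element 13/3.
Pivot on row 4; the Z-row RHS becomes 16 − (-1)·(37/13) = 245/13.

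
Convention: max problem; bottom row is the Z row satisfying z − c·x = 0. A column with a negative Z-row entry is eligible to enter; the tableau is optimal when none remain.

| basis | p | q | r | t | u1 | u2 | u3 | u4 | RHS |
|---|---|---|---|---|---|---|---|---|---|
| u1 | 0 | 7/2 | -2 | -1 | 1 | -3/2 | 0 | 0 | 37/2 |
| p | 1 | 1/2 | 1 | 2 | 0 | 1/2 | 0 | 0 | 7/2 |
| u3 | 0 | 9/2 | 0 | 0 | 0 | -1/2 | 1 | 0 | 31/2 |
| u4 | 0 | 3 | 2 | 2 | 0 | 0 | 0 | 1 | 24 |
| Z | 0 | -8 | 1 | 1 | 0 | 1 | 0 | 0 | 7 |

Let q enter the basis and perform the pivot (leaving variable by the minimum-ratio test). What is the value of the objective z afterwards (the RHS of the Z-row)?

311/9

Ratio test on column q — row 1: (37/2)/(7/2) = 37/7; row 2: (7/2)/(1/2) = 7; row 3: (31/2)/(9/2) = 31/9; row 4: 24/3 = 8. Minimum is 31/9 at row 3 (u3 leaves); pivot element 9/2.
Pivot on row 3; the Z-row RHS becomes 7 − (-8)·(31/9) = 311/9.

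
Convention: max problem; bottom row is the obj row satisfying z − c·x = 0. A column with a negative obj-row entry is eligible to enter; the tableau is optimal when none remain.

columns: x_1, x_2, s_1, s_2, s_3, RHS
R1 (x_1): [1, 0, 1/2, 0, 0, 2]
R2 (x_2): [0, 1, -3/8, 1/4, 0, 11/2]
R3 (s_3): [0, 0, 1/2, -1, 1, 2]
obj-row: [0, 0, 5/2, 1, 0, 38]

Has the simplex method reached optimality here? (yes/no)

yes

Every obj-row coefficient is ≥ 0, so the tableau is optimal.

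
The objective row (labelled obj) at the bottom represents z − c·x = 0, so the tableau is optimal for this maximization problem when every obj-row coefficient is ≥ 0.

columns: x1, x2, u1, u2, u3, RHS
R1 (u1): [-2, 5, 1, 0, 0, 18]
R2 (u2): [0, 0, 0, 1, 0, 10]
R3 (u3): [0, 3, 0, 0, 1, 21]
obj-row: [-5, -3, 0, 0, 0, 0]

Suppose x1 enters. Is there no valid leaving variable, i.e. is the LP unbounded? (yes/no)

Every constraint-row entry in column x1 is ≤ 0, so increasing x1 is unbounded.

yes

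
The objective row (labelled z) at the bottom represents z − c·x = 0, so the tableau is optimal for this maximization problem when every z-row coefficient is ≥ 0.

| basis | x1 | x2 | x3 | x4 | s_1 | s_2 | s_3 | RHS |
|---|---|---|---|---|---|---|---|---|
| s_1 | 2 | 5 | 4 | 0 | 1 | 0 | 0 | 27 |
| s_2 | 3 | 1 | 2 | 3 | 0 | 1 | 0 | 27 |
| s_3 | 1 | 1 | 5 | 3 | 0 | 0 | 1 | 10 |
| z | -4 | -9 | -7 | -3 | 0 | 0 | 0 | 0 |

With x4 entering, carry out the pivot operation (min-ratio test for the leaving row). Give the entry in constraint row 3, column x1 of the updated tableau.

1/3

Ratio test on column x4 — row 1: entry 0 ≤ 0; row 2: 27/3 = 9; row 3: 10/3 = 10/3. Minimum is 10/3 at row 3 (s_3 leaves); pivot element 3.
Divide row 3 by 3; eliminate column x4 from the other rows.
In the new row 3, the x1 entry is the old entry divided by the pivot: 1/3 = 1/3.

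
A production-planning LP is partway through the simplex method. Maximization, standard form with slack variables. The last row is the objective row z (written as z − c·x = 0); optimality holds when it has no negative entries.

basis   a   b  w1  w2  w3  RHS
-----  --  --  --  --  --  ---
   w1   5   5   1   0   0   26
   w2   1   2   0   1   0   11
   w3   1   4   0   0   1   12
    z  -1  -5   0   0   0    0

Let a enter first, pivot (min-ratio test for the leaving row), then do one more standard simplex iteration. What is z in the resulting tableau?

Ratio test on column a — row 1: 26/5 = 26/5; row 2: 11/1 = 11; row 3: 12/1 = 12. Minimum is 26/5 at row 1 (w1 leaves); pivot element 5.
Pivot on row 1; the z-row RHS becomes 0 − (-1)·(26/5) = 26/5.
Next entering variable (most negative z-row entry -4): b.
Ratio test on column b — row 1: (26/5)/1 = 26/5; row 2: (29/5)/1 = 29/5; row 3: (34/5)/3 = 34/15. Minimum is 34/15 at row 3 (w3 leaves); pivot element 3.
After the second pivot the z-row RHS is 26/5 − (-4)·(34/15) = 214/15.

214/15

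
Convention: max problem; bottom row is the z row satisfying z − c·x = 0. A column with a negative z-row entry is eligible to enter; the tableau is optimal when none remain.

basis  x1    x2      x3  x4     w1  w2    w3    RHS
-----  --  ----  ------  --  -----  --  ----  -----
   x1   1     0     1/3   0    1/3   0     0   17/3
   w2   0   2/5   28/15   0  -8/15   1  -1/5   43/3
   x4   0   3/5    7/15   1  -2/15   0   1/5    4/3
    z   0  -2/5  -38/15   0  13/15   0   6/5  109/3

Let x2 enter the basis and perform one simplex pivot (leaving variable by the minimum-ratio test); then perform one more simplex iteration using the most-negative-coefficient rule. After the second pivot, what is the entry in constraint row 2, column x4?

Ratio test on column x2 — row 1: entry 0 ≤ 0; row 2: (43/3)/(2/5) = 215/6; row 3: (4/3)/(3/5) = 20/9. Minimum is 20/9 at row 3 (x4 leaves); pivot element 3/5.
Divide row 3 by 3/5; eliminate column x2 from the other rows.
Second iteration: most negative z-row entry is -20/9 in column x3, so x3 enters.
Ratio test on column x3 — row 1: (17/3)/(1/3) = 17; row 2: (121/9)/(14/9) = 121/14; row 3: (20/9)/(7/9) = 20/7. Minimum is 20/7 at row 3 (x2 leaves); pivot element 7/9.
Divide row 3 by 7/9; eliminate column x3 from the other rows.
After both pivots, the entry at constraint row 2, column x4 is -4.

-4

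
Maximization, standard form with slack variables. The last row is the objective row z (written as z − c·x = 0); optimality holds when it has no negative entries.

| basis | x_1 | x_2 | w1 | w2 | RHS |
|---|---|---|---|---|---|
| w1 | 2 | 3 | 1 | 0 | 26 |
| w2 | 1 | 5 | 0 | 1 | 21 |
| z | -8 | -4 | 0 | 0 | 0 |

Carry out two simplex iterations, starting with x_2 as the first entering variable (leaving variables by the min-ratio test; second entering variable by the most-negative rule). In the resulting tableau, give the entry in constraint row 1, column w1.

Ratio test on column x_2 — row 1: 26/3 = 26/3; row 2: 21/5 = 21/5. Minimum is 21/5 at row 2 (w2 leaves); pivot element 5.
Divide row 2 by 5; eliminate column x_2 from the other rows.
Second iteration: most negative z-row entry is -36/5 in column x_1, so x_1 enters.
Ratio test on column x_1 — row 1: (67/5)/(7/5) = 67/7; row 2: (21/5)/(1/5) = 21. Minimum is 67/7 at row 1 (w1 leaves); pivot element 7/5.
Divide row 1 by 7/5; eliminate column x_1 from the other rows.
After both pivots, the entry at constraint row 1, column w1 is 5/7.

5/7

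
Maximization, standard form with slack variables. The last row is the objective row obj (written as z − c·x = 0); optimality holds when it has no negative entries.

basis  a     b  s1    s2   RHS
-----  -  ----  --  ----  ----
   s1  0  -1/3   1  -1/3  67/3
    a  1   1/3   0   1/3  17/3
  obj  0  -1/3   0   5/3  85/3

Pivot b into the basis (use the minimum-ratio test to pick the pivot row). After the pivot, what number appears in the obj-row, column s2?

Ratio test on column b — row 1: entry -1/3 ≤ 0; row 2: (17/3)/(1/3) = 17. Minimum is 17 at row 2 (a leaves); pivot element 1/3.
Divide row 2 by 1/3; eliminate column b from the other rows.
obj-row update in column s2: 5/3 − (-1/3)·1 = 2.

2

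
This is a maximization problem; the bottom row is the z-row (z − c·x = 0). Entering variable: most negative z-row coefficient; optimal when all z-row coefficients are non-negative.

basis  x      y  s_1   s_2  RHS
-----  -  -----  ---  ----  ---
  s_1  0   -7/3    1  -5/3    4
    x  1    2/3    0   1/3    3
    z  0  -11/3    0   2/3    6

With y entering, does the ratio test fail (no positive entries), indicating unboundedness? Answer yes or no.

no

Column y has positive entries in row(s) 2, so the ratio test bounds it — not unbounded.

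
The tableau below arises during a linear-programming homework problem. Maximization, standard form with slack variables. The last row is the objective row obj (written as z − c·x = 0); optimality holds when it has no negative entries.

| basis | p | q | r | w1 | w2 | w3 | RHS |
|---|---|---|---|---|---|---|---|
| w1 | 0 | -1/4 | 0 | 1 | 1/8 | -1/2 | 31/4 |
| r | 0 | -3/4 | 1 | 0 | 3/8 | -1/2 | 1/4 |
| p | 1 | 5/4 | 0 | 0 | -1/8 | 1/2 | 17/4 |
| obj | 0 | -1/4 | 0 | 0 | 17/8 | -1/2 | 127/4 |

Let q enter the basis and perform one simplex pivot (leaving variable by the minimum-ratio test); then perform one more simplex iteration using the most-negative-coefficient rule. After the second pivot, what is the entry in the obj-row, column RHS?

36

Ratio test on column q — row 1: entry -1/4 ≤ 0; row 2: entry -3/4 ≤ 0; row 3: (17/4)/(5/4) = 17/5. Minimum is 17/5 at row 3 (p leaves); pivot element 5/4.
Divide row 3 by 5/4; eliminate column q from the other rows.
Second iteration: most negative obj-row entry is -2/5 in column w3, so w3 enters.
Ratio test on column w3 — row 1: entry -2/5 ≤ 0; row 2: entry -1/5 ≤ 0; row 3: (17/5)/(2/5) = 17/2. Minimum is 17/2 at row 3 (q leaves); pivot element 2/5.
Divide row 3 by 2/5; eliminate column w3 from the other rows.
After both pivots, the entry at the obj-row, column RHS is 36.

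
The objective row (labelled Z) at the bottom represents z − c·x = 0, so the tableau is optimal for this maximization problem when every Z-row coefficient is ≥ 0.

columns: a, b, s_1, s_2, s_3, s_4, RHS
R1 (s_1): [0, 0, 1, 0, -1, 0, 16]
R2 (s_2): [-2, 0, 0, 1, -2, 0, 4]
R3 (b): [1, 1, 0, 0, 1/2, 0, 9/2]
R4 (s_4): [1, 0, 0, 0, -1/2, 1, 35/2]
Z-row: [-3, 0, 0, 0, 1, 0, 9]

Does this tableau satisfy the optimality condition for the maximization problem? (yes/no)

The Z-row has a negative entry -3 in column a, so it is not optimal.

no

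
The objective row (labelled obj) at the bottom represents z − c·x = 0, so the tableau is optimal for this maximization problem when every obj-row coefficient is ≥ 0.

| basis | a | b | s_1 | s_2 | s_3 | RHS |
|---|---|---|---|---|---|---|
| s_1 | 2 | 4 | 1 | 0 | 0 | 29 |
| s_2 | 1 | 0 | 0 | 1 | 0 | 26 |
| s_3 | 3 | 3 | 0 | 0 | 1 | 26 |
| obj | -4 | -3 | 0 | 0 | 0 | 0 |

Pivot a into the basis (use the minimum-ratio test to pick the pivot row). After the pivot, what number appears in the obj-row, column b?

1

Ratio test on column a — row 1: 29/2 = 29/2; row 2: 26/1 = 26; row 3: 26/3 = 26/3. Minimum is 26/3 at row 3 (s_3 leaves); pivot element 3.
Divide row 3 by 3; eliminate column a from the other rows.
obj-row update in column b: -3 − (-4)·1 = 1.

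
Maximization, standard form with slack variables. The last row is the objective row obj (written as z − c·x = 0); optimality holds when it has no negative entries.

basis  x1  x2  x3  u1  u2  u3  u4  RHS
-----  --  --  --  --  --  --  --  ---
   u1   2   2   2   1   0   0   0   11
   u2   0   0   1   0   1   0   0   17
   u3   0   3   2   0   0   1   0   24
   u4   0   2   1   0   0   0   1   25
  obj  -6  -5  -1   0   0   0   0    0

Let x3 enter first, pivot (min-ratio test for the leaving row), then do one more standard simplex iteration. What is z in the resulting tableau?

33

Ratio test on column x3 — row 1: 11/2 = 11/2; row 2: 17/1 = 17; row 3: 24/2 = 12; row 4: 25/1 = 25. Minimum is 11/2 at row 1 (u1 leaves); pivot element 2.
Pivot on row 1; the obj-row RHS becomes 0 − (-1)·(11/2) = 11/2.
Next entering variable (most negative obj-row entry -5): x1.
Ratio test on column x1 — row 1: (11/2)/1 = 11/2; row 2: entry -1 ≤ 0; row 3: entry -2 ≤ 0; row 4: entry -1 ≤ 0. Minimum is 11/2 at row 1 (x3 leaves); pivot element 1.
After the second pivot the obj-row RHS is 11/2 − (-5)·(11/2) = 33.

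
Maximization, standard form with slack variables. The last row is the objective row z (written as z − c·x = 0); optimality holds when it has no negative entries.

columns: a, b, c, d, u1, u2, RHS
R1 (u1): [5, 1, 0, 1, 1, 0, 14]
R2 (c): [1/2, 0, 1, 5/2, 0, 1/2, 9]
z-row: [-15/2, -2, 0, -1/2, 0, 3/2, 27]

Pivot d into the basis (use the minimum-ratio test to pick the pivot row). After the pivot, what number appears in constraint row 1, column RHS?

52/5

Ratio test on column d — row 1: 14/1 = 14; row 2: 9/(5/2) = 18/5. Minimum is 18/5 at row 2 (c leaves); pivot element 5/2.
Divide row 2 by 5/2; eliminate column d from the other rows.
Row 1 update in column RHS: 14 − 1·(18/5) = 52/5.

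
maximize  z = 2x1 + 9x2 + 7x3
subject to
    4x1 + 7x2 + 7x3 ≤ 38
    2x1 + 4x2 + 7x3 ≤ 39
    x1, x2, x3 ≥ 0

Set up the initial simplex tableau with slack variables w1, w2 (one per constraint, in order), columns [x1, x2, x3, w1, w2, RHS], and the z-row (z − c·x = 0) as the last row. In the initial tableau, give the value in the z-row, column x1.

-2

The z-row carries the negated objective coefficients: the x1 entry is -2.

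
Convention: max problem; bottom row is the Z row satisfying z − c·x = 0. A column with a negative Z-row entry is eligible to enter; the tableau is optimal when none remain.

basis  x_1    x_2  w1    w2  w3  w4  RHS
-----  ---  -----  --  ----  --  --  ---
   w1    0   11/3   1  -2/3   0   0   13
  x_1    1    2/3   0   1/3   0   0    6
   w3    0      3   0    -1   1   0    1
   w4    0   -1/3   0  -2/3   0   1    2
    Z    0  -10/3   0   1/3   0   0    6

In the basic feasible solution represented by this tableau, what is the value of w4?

2

w4 is basic (row 4); its value is the RHS of that row, 2.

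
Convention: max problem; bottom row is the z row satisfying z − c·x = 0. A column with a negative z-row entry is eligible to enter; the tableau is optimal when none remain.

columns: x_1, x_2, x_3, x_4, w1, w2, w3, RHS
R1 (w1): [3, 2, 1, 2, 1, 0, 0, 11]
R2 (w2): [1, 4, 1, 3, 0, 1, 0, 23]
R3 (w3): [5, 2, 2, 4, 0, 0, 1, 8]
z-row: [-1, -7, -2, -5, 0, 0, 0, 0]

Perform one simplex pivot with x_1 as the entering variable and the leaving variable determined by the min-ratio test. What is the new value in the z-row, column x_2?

Ratio test on column x_1 — row 1: 11/3 = 11/3; row 2: 23/1 = 23; row 3: 8/5 = 8/5. Minimum is 8/5 at row 3 (w3 leaves); pivot element 5.
Divide row 3 by 5; eliminate column x_1 from the other rows.
z-row update in column x_2: -7 − (-1)·(2/5) = -33/5.

-33/5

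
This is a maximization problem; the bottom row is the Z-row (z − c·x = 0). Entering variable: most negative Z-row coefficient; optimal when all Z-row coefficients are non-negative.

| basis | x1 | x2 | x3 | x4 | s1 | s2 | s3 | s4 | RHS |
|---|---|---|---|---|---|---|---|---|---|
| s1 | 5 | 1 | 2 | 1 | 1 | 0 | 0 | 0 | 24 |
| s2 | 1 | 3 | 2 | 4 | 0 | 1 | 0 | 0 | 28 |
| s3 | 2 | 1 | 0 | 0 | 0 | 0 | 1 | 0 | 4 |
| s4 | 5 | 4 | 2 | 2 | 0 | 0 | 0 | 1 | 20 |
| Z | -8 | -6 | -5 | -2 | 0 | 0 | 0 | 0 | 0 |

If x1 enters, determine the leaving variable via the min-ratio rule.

Column x1 entries and ratios — s1: 24/5 = 24/5; s2: 28/1 = 28; s3: 4/2 = 2; s4: 20/5 = 4.
Smallest ratio is 2 in the row of s3, so s3 leaves.

s3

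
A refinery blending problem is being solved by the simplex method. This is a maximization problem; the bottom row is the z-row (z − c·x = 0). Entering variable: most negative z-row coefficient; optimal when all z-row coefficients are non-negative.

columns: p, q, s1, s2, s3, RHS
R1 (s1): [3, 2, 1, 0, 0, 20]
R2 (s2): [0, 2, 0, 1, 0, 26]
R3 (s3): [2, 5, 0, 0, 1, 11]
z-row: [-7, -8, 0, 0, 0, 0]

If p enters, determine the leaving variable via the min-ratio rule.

Column p entries and ratios — s1: 20/3 = 20/3; s2: 0 ≤ 0, skip; s3: 11/2 = 11/2.
Smallest ratio is 11/2 in the row of s3, so s3 leaves.

s3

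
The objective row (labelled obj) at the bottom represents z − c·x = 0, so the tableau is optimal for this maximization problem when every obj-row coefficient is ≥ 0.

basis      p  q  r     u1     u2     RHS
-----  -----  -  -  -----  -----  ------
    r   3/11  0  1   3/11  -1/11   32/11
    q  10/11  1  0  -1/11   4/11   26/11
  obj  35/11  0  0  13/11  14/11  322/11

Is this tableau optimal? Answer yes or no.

yes

Every obj-row coefficient is ≥ 0, so the tableau is optimal.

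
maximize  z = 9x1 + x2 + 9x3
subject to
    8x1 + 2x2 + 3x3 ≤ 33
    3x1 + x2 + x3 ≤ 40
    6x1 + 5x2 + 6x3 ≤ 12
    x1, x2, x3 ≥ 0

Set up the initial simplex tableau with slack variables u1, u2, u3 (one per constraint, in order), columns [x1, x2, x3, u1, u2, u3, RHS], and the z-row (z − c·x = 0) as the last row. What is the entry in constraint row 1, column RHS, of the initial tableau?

33

The RHS of constraint 1 is b_1 = 33.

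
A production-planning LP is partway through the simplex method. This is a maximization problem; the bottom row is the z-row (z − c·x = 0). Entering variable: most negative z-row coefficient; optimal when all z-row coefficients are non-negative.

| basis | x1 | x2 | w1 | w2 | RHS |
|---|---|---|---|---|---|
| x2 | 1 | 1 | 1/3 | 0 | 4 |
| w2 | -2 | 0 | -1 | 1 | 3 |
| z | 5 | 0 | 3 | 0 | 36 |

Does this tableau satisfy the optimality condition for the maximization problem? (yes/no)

Every z-row coefficient is ≥ 0, so the tableau is optimal.

yes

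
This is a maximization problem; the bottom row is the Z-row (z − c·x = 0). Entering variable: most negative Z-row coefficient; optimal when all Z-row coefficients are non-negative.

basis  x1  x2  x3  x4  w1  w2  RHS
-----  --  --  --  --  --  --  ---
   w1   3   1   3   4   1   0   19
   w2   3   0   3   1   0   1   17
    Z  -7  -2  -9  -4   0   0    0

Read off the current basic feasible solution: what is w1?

19

w1 is basic (row 1); its value is the RHS of that row, 19.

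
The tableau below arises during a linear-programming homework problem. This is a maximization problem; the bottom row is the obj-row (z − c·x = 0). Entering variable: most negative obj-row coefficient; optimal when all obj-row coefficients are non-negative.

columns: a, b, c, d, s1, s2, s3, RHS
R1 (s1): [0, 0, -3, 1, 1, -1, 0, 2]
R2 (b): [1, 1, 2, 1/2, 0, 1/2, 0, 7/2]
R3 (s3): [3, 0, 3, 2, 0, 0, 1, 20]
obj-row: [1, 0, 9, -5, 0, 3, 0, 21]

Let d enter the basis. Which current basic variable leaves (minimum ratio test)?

s1

Column d entries and ratios — s1: 2/1 = 2; b: (7/2)/(1/2) = 7; s3: 20/2 = 10.
Smallest ratio is 2 in the row of s1, so s1 leaves.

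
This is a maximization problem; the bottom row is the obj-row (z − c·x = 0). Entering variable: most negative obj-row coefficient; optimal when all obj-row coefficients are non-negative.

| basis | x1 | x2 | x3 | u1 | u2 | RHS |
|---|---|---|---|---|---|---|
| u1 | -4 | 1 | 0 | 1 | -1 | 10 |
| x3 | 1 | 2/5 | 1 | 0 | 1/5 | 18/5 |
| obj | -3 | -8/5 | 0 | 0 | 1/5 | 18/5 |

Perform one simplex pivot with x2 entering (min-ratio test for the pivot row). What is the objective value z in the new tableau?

18

Ratio test on column x2 — row 1: 10/1 = 10; row 2: (18/5)/(2/5) = 9. Minimum is 9 at row 2 (x3 leaves); pivot element 2/5.
Pivot on row 2; the obj-row RHS becomes 18/5 − (-8/5)·9 = 18.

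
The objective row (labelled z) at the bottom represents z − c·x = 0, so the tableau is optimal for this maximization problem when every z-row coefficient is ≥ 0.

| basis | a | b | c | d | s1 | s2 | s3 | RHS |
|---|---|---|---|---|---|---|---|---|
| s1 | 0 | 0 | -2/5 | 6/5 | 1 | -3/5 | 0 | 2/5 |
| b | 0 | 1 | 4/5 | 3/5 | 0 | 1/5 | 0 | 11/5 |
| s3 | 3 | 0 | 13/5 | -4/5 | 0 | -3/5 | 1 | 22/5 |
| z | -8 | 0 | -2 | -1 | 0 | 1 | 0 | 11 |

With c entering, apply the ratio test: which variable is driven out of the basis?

s3

Column c entries and ratios — s1: -2/5 ≤ 0, skip; b: (11/5)/(4/5) = 11/4; s3: (22/5)/(13/5) = 22/13.
Smallest ratio is 22/13 in the row of s3, so s3 leaves.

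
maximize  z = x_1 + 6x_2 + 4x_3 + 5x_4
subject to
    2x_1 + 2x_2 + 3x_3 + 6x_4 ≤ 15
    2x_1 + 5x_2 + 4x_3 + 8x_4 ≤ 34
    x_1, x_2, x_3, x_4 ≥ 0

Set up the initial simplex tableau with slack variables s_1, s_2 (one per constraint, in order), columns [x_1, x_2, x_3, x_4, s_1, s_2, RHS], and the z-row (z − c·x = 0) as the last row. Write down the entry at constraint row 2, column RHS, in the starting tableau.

34

The RHS of constraint 2 is b_2 = 34.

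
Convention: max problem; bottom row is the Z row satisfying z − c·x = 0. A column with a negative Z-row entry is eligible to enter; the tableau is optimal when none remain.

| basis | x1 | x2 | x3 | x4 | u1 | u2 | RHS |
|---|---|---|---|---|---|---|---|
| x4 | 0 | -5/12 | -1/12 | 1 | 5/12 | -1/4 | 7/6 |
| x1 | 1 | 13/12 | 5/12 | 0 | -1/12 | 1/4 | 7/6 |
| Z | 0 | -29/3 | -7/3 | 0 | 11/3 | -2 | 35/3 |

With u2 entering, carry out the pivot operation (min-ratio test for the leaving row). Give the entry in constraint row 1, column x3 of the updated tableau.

1/3

Ratio test on column u2 — row 1: entry -1/4 ≤ 0; row 2: (7/6)/(1/4) = 14/3. Minimum is 14/3 at row 2 (x1 leaves); pivot element 1/4.
Divide row 2 by 1/4; eliminate column u2 from the other rows.
Row 1 update in column x3: -1/12 − (-1/4)·(5/3) = 1/3.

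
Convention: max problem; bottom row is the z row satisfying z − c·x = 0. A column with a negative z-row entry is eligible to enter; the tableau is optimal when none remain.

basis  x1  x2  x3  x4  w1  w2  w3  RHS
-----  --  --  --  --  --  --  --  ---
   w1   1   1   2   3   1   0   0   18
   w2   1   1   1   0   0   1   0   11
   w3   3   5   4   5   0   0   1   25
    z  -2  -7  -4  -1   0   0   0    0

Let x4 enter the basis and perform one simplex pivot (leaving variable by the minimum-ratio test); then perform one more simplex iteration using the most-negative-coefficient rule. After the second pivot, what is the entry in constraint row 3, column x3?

4/5

Ratio test on column x4 — row 1: 18/3 = 6; row 2: entry 0 ≤ 0; row 3: 25/5 = 5. Minimum is 5 at row 3 (w3 leaves); pivot element 5.
Divide row 3 by 5; eliminate column x4 from the other rows.
Second iteration: most negative z-row entry is -6 in column x2, so x2 enters.
Ratio test on column x2 — row 1: entry -2 ≤ 0; row 2: 11/1 = 11; row 3: 5/1 = 5. Minimum is 5 at row 3 (x4 leaves); pivot element 1.
Divide row 3 by 1; eliminate column x2 from the other rows.
After both pivots, the entry at constraint row 3, column x3 is 4/5.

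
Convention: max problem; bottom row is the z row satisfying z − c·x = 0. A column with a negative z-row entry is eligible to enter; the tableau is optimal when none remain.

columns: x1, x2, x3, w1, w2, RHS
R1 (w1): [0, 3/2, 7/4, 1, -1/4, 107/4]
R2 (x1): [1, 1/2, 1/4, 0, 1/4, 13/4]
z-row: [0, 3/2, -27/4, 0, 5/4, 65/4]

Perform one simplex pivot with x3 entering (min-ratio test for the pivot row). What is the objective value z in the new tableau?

104

Ratio test on column x3 — row 1: (107/4)/(7/4) = 107/7; row 2: (13/4)/(1/4) = 13. Minimum is 13 at row 2 (x1 leaves); pivot element 1/4.
Pivot on row 2; the z-row RHS becomes 65/4 − (-27/4)·13 = 104.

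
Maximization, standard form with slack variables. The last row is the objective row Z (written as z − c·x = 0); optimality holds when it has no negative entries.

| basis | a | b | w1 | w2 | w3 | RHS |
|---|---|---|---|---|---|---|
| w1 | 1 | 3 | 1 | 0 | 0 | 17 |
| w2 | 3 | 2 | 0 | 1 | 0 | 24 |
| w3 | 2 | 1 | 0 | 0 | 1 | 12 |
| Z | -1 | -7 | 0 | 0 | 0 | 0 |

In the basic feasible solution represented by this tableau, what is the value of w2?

w2 is basic (row 2); its value is the RHS of that row, 24.

24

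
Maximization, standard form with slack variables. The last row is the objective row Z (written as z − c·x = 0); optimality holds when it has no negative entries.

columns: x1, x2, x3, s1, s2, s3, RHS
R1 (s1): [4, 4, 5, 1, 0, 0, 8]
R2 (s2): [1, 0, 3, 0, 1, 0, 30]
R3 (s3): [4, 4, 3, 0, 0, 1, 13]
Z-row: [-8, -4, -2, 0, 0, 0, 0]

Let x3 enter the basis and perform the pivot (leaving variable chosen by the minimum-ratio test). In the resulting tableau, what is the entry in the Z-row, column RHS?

Ratio test on column x3 — row 1: 8/5 = 8/5; row 2: 30/3 = 10; row 3: 13/3 = 13/3. Minimum is 8/5 at row 1 (s1 leaves); pivot element 5.
Divide row 1 by 5; eliminate column x3 from the other rows.
Z-row update in column RHS: 0 − (-2)·(8/5) = 16/5.

16/5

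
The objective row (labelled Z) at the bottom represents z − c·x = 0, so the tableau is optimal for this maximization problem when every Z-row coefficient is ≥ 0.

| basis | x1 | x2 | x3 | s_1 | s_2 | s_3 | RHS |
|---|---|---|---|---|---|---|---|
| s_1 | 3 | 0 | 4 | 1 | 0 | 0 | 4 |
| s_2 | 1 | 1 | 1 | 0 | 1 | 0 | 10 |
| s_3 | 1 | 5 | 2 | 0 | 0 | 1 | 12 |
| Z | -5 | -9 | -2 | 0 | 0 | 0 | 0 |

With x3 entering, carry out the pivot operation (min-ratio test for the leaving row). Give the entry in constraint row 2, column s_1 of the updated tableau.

-1/4

Ratio test on column x3 — row 1: 4/4 = 1; row 2: 10/1 = 10; row 3: 12/2 = 6. Minimum is 1 at row 1 (s_1 leaves); pivot element 4.
Divide row 1 by 4; eliminate column x3 from the other rows.
Row 2 update in column s_1: 0 − 1·(1/4) = -1/4.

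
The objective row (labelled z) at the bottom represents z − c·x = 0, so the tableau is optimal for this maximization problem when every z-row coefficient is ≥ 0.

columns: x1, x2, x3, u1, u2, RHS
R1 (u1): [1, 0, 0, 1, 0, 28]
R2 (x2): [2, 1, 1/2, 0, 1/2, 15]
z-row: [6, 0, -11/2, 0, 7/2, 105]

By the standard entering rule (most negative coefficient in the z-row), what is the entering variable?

x3

Negative z-row entries: x3: -11/2.
The most negative is -11/2 in column x3, so x3 enters.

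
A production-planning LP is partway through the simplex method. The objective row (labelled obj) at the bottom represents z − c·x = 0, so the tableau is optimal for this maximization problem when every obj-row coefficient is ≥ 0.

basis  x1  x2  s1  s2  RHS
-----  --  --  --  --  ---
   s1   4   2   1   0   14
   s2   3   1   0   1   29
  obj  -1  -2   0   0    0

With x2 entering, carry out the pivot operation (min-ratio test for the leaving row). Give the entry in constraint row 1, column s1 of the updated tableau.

Ratio test on column x2 — row 1: 14/2 = 7; row 2: 29/1 = 29. Minimum is 7 at row 1 (s1 leaves); pivot element 2.
Divide row 1 by 2; eliminate column x2 from the other rows.
In the new row 1, the s1 entry is the old entry divided by the pivot: 1/2 = 1/2.

1/2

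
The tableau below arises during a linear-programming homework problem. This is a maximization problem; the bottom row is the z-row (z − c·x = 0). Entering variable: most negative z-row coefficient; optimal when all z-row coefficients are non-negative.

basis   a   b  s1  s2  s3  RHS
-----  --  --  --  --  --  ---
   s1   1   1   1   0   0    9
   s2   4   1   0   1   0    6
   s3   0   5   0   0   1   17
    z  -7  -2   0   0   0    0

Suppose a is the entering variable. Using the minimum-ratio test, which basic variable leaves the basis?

s2

Column a entries and ratios — s1: 9/1 = 9; s2: 6/4 = 3/2; s3: 0 ≤ 0, skip.
Smallest ratio is 3/2 in the row of s2, so s2 leaves.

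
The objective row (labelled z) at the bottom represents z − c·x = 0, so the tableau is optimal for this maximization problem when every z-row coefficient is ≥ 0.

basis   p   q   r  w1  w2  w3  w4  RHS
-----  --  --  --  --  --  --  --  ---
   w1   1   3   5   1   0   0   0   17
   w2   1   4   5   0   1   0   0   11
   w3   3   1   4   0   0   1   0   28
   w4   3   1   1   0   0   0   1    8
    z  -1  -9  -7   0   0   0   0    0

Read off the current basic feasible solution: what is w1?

17

w1 is basic (row 1); its value is the RHS of that row, 17.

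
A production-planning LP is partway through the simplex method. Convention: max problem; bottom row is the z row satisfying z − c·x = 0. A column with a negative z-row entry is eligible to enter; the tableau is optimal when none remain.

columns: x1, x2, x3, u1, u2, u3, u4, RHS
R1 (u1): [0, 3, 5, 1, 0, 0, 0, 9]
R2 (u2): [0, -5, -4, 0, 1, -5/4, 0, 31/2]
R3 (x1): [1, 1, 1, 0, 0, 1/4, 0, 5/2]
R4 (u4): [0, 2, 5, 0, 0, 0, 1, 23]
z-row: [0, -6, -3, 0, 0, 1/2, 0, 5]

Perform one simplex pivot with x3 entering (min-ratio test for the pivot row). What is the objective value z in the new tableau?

52/5

Ratio test on column x3 — row 1: 9/5 = 9/5; row 2: entry -4 ≤ 0; row 3: (5/2)/1 = 5/2; row 4: 23/5 = 23/5. Minimum is 9/5 at row 1 (u1 leaves); pivot element 5.
Pivot on row 1; the z-row RHS becomes 5 − (-3)·(9/5) = 52/5.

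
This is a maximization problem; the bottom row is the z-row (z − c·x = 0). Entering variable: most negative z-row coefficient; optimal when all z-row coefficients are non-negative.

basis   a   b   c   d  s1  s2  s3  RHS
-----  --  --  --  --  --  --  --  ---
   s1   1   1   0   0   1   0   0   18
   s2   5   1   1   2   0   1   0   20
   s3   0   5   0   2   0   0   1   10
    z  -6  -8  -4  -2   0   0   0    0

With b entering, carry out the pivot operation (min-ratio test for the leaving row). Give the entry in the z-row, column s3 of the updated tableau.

8/5

Ratio test on column b — row 1: 18/1 = 18; row 2: 20/1 = 20; row 3: 10/5 = 2. Minimum is 2 at row 3 (s3 leaves); pivot element 5.
Divide row 3 by 5; eliminate column b from the other rows.
z-row update in column s3: 0 − (-8)·(1/5) = 8/5.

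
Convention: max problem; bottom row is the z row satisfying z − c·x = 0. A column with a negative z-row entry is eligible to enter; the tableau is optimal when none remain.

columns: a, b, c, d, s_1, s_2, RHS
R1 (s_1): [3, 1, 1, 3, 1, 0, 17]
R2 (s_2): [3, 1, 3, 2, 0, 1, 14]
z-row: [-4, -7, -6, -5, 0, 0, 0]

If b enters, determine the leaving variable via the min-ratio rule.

s_2

Column b entries and ratios — s_1: 17/1 = 17; s_2: 14/1 = 14.
Smallest ratio is 14 in the row of s_2, so s_2 leaves.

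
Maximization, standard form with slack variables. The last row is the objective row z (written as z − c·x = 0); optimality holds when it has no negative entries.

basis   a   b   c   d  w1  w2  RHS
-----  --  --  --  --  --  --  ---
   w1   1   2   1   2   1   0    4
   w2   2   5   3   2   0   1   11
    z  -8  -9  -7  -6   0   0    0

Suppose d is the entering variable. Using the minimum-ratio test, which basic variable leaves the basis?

Column d entries and ratios — w1: 4/2 = 2; w2: 11/2 = 11/2.
Smallest ratio is 2 in the row of w1, so w1 leaves.

w1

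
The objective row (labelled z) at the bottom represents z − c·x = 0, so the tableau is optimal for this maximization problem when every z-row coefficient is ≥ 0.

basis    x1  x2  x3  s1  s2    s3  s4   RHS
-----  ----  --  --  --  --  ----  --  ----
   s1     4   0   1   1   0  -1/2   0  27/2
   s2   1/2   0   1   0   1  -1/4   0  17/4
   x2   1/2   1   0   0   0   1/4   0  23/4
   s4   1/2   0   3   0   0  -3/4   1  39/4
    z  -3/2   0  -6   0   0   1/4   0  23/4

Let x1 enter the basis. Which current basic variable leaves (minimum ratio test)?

s1

Column x1 entries and ratios — s1: (27/2)/4 = 27/8; s2: (17/4)/(1/2) = 17/2; x2: (23/4)/(1/2) = 23/2; s4: (39/4)/(1/2) = 39/2.
Smallest ratio is 27/8 in the row of s1, so s1 leaves.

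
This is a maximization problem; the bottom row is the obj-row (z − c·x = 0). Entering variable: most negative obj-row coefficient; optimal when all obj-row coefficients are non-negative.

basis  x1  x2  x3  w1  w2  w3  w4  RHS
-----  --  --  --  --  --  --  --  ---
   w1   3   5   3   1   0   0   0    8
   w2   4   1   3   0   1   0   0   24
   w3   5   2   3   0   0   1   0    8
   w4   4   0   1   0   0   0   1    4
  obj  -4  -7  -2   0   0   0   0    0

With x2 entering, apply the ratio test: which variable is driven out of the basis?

Column x2 entries and ratios — w1: 8/5 = 8/5; w2: 24/1 = 24; w3: 8/2 = 4; w4: 0 ≤ 0, skip.
Smallest ratio is 8/5 in the row of w1, so w1 leaves.

w1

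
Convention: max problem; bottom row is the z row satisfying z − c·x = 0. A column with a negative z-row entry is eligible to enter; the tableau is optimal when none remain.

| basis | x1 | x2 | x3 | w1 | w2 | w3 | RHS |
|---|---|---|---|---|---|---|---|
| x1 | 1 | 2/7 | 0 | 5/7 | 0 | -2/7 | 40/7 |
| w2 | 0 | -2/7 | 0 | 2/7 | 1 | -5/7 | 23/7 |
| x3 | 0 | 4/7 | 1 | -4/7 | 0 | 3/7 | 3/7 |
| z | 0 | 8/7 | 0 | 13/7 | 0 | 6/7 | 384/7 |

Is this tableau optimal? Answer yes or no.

yes

Every z-row coefficient is ≥ 0, so the tableau is optimal.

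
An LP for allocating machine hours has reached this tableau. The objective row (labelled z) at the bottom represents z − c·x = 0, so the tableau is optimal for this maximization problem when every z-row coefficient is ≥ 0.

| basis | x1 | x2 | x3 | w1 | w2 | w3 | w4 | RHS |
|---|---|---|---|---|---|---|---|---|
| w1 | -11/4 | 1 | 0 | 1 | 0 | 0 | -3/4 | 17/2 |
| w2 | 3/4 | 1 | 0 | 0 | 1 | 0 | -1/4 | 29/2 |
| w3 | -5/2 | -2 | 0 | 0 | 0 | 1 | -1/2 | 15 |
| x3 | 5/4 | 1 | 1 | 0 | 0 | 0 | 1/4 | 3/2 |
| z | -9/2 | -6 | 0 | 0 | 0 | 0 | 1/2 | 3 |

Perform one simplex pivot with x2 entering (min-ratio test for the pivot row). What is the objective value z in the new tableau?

Ratio test on column x2 — row 1: (17/2)/1 = 17/2; row 2: (29/2)/1 = 29/2; row 3: entry -2 ≤ 0; row 4: (3/2)/1 = 3/2. Minimum is 3/2 at row 4 (x3 leaves); pivot element 1.
Pivot on row 4; the z-row RHS becomes 3 − (-6)·(3/2) = 12.

12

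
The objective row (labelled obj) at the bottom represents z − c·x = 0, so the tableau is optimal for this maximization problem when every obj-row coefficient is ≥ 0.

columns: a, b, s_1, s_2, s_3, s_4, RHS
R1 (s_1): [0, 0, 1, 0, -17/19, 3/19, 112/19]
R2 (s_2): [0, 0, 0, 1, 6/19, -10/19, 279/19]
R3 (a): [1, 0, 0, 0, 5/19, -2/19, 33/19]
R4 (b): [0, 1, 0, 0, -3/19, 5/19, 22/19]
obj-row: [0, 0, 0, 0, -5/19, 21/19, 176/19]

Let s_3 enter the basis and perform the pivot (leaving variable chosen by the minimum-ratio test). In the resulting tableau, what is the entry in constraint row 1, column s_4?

Ratio test on column s_3 — row 1: entry -17/19 ≤ 0; row 2: (279/19)/(6/19) = 93/2; row 3: (33/19)/(5/19) = 33/5; row 4: entry -3/19 ≤ 0. Minimum is 33/5 at row 3 (a leaves); pivot element 5/19.
Divide row 3 by 5/19; eliminate column s_3 from the other rows.
Row 1 update in column s_4: 3/19 − (-17/19)·(-2/5) = -1/5.

-1/5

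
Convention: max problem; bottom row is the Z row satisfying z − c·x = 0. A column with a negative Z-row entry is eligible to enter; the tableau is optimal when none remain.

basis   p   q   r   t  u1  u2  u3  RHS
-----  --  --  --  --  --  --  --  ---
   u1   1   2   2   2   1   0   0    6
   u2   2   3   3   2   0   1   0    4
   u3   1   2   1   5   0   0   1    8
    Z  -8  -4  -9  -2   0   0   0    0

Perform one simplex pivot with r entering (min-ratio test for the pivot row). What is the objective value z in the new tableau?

Ratio test on column r — row 1: 6/2 = 3; row 2: 4/3 = 4/3; row 3: 8/1 = 8. Minimum is 4/3 at row 2 (u2 leaves); pivot element 3.
Pivot on row 2; the Z-row RHS becomes 0 − (-9)·(4/3) = 12.

12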